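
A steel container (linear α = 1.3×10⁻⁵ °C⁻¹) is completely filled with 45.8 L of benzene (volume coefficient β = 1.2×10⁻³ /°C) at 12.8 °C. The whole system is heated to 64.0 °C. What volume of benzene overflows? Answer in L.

2.72 L

The container also expands: β_container ≈ 3α = 3.9×10⁻⁵ /K
Net overflow = V₀(β_liq − 3α_cont)ΔT
β − 3α = 1.20×10⁻³ − 3.9×10⁻⁵ = 1.161×10⁻³ /K; ΔT = 51.2 K
ΔV = 45.8 × 1.161×10⁻³ × 51.2 = 2.72 L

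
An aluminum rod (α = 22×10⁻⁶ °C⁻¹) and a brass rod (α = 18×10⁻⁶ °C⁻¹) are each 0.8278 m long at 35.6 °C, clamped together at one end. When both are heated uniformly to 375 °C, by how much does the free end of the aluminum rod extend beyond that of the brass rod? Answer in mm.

1.12 mm

ΔT = 339.4 K
aluminum: ΔL = 22×10⁻⁶ × 0.8278 m × 339.4 = 6.1810×10⁻³ m = 6.1810 mm
brass: ΔL = 18×10⁻⁶ × 0.8278 m × 339.4 = 5.0572×10⁻³ m = 5.0572 mm
difference = 6.1810 − 5.0572 = 1.1238 mm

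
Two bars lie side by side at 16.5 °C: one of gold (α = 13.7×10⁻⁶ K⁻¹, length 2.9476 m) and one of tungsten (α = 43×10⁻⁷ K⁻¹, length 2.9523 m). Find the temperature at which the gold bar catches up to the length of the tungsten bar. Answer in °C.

L₁(1 + α₁ΔT) = L₂(1 + α₂ΔT) ⇒ ΔT = (L₂ − L₁)/(α₁L₁ − α₂L₂)
L₂ − L₁ = 2.9523 − 2.9476 = 4.70×10⁻³ m
α₁L₁ − α₂L₂ = 13.7×10⁻⁶×2.9476 − 43×10⁻⁷×2.9523 = 2.768723×10⁻⁵ m/K
ΔT = 4.70×10⁻³ / 2.768723×10⁻⁵ = 169.753 K
T = 16.5 + 169.753 = 186.253 °C

T = 186.3 °C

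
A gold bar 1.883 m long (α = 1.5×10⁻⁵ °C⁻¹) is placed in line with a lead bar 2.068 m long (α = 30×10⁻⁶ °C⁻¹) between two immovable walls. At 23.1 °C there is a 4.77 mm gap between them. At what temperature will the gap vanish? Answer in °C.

T = 75.9 °C

α₁L₁ = 2.8245×10⁻⁵ m/K, α₂L₂ = 6.204×10⁻⁵ m/K → total 9.0285×10⁻⁵ m/K
ΔT = g/(α₁L₁+α₂L₂) = 4.77×10⁻³ / 9.0285×10⁻⁵ = 52.833 K
T = 23.1 + 52.833 = 75.933 °C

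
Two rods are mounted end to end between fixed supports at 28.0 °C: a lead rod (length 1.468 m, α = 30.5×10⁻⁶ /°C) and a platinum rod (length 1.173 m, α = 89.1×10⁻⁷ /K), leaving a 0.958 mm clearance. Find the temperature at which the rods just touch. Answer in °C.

Gap closes when ΔL₁ + ΔL₂ = 0.958 mm = 9.58×10⁻⁴ m
(α₁L₁ + α₂L₂)ΔT = g
α₁L₁ + α₂L₂ = 30.5×10⁻⁶×1.468 + 89.1×10⁻⁷×1.173 = 5.522543×10⁻⁵ m/K
ΔT = 9.58×10⁻⁴ / 5.522543×10⁻⁵ = 17.347 K
T = 28.0 + 17.347 = 45.347 °C

T = 45.3 °C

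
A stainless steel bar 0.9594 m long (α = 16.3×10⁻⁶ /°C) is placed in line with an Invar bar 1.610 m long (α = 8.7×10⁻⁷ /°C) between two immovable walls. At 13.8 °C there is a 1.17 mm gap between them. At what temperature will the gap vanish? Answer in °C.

T = 82.5 °C

α₁L₁ = 1.563822×10⁻⁵ m/K, α₂L₂ = 1.4007×10⁻⁶ m/K → total 1.703892×10⁻⁵ m/K
ΔT = g/(α₁L₁+α₂L₂) = 1.17×10⁻³ / 1.703892×10⁻⁵ = 68.666 K
T = 13.8 + 68.666 = 82.466 °C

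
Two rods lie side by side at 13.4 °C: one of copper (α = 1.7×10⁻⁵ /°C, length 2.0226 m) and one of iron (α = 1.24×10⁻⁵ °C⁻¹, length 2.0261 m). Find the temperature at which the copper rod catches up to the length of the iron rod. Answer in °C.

T = 391.3 °C

L₁(1 + α₁ΔT) = L₂(1 + α₂ΔT) ⇒ ΔT = (L₂ − L₁)/(α₁L₁ − α₂L₂)
L₂ − L₁ = 2.0261 − 2.0226 = 3.50×10⁻³ m
α₁L₁ − α₂L₂ = 1.7×10⁻⁵×2.0226 − 1.24×10⁻⁵×2.0261 = 9.26056×10⁻⁶ m/K
ΔT = 3.50×10⁻³ / 9.26056×10⁻⁶ = 377.947 K
T = 13.4 + 377.947 = 391.347 °C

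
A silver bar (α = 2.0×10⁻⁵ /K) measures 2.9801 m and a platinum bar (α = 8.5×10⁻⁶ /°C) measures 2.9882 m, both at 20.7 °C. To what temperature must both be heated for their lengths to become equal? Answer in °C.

Equal length when α₁L₁ΔT − α₂L₂ΔT = L₂ − L₁ = 8.10×10⁻³ m
α₁L₁ = 5.9602×10⁻⁵, α₂L₂ = 2.53997×10⁻⁵ → Δ(αL) = 3.42023×10⁻⁵ m/K
ΔT = 8.10×10⁻³ / 3.42023×10⁻⁵ = 236.826 K, so T = 20.7 + 236.826 = 257.526 °C

T = 257.5 °C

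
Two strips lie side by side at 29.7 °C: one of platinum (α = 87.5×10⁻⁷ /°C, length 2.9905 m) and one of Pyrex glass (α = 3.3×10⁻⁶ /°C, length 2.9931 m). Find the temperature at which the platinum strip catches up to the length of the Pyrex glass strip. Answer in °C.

Equal length when α₁L₁ΔT − α₂L₂ΔT = L₂ − L₁ = 2.60×10⁻³ m
α₁L₁ = 2.6166875×10⁻⁵, α₂L₂ = 9.87723×10⁻⁶ → Δ(αL) = 1.6289645×10⁻⁵ m/K
ΔT = 2.60×10⁻³ / 1.6289645×10⁻⁵ = 159.611 K, so T = 29.7 + 159.611 = 189.311 °C

T = 189.3 °C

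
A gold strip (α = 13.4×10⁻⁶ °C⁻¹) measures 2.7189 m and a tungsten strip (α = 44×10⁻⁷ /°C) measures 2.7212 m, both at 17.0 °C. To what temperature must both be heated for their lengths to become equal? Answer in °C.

T = 111.0 °C

Equal length when α₁L₁ΔT − α₂L₂ΔT = L₂ − L₁ = 2.30×10⁻³ m
α₁L₁ = 3.643326×10⁻⁵, α₂L₂ = 1.197328×10⁻⁵ → Δ(αL) = 2.445998×10⁻⁵ m/K
ΔT = 2.30×10⁻³ / 2.445998×10⁻⁵ = 94.031 K, so T = 17.0 + 94.031 = 111.031 °C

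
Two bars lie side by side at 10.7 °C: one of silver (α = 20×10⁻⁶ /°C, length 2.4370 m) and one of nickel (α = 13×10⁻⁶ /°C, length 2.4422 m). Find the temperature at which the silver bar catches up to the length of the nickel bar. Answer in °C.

Equal length when α₁L₁ΔT − α₂L₂ΔT = L₂ − L₁ = 5.20×10⁻³ m
α₁L₁ = 4.874×10⁻⁵, α₂L₂ = 3.17486×10⁻⁵ → Δ(αL) = 1.69914×10⁻⁵ m/K
ΔT = 5.20×10⁻³ / 1.69914×10⁻⁵ = 306.037 K, so T = 10.7 + 306.037 = 316.737 °C

T = 316.7 °C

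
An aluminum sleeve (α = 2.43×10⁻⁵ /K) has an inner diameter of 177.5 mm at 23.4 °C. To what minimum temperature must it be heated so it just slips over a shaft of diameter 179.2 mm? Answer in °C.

T = 418 °C

Required Δd = 179.2 − 177.5 = 1.7 mm
Δd = αd₀ΔT ⇒ ΔT = Δd/(αd₀) = 1.7 / (2.43×10⁻⁵ × 177.5) = 394.13 K
T_min = 23.4 + 394.13 = 417.53 °C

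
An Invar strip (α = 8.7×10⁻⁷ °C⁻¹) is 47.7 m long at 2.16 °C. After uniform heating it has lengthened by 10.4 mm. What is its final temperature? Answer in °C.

T = 253 °C

ΔL = αL₀ΔT ⇒ ΔT = ΔL / (αL₀)
ΔT = 10.4×10⁻³ m / (8.7×10⁻⁷ × 47.7 m) = 250.61 K
T = 2.16 + 250.61 = 252.77 °C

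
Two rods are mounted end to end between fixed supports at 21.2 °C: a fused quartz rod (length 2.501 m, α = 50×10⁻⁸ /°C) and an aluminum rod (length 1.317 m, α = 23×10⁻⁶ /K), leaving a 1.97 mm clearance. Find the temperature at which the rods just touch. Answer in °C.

T = 83.7 °C

Gap closes when ΔL₁ + ΔL₂ = 1.97 mm = 1.97×10⁻³ m
(α₁L₁ + α₂L₂)ΔT = g
α₁L₁ + α₂L₂ = 50×10⁻⁸×2.501 + 23×10⁻⁶×1.317 = 3.15415×10⁻⁵ m/K
ΔT = 1.97×10⁻³ / 3.15415×10⁻⁵ = 62.457 K
T = 21.2 + 62.457 = 83.657 °C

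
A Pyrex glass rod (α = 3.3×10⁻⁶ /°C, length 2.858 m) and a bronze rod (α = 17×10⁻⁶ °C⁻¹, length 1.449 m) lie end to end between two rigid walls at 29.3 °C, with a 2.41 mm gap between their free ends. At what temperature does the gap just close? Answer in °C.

T = 100 °C

α₁L₁ = 9.4314×10⁻⁶ m/K, α₂L₂ = 2.4633×10⁻⁵ m/K → total 3.40644×10⁻⁵ m/K
ΔT = g/(α₁L₁+α₂L₂) = 2.41×10⁻³ / 3.40644×10⁻⁵ = 70.75 K
T = 29.3 + 70.75 = 100.05 °C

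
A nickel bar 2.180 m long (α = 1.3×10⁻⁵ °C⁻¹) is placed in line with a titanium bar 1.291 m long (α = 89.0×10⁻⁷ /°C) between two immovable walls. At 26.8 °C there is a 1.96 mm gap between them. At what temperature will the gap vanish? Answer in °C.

α₁L₁ = 2.834×10⁻⁵ m/K, α₂L₂ = 1.14899×10⁻⁵ m/K → total 3.98299×10⁻⁵ m/K
ΔT = g/(α₁L₁+α₂L₂) = 1.96×10⁻³ / 3.98299×10⁻⁵ = 49.209 K
T = 26.8 + 49.209 = 76.009 °C

T = 76.0 °C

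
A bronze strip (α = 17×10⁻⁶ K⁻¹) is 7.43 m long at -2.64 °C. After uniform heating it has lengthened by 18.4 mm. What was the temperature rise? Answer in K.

ΔT = 146 K

ΔL = αL₀ΔT ⇒ ΔT = ΔL / (αL₀)
ΔT = 18.4×10⁻³ m / (17×10⁻⁶ × 7.43 m) = 145.67 K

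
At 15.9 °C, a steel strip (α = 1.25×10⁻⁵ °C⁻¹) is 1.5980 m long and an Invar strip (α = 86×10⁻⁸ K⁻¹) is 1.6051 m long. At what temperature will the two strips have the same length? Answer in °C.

L₁(1 + α₁ΔT) = L₂(1 + α₂ΔT) ⇒ ΔT = (L₂ − L₁)/(α₁L₁ − α₂L₂)
L₂ − L₁ = 1.6051 − 1.5980 = 7.10×10⁻³ m
α₁L₁ − α₂L₂ = 1.25×10⁻⁵×1.5980 − 86×10⁻⁸×1.6051 = 1.8594614×10⁻⁵ m/K
ΔT = 7.10×10⁻³ / 1.8594614×10⁻⁵ = 381.831 K
T = 15.9 + 381.831 = 397.731 °C

T = 397.7 °C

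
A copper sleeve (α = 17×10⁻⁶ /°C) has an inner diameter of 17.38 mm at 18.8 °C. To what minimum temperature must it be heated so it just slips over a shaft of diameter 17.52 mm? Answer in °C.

Required Δd = 17.52 − 17.38 = 0.14 mm
Δd = αd₀ΔT ⇒ ΔT = Δd/(αd₀) = 0.14 / (17×10⁻⁶ × 17.38) = 473.84 K
T_min = 18.8 + 473.84 = 492.64 °C

T = 493 °C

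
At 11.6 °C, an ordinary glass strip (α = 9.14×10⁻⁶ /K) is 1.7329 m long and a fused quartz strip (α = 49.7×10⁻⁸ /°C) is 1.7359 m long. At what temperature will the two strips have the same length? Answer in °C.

L₁(1 + α₁ΔT) = L₂(1 + α₂ΔT) ⇒ ΔT = (L₂ − L₁)/(α₁L₁ − α₂L₂)
L₂ − L₁ = 1.7359 − 1.7329 = 3.00×10⁻³ m
α₁L₁ − α₂L₂ = 9.14×10⁻⁶×1.7329 − 49.7×10⁻⁸×1.7359 = 1.49759637×10⁻⁵ m/K
ΔT = 3.00×10⁻³ / 1.49759637×10⁻⁵ = 200.321 K
T = 11.6 + 200.321 = 211.921 °C

T = 211.9 °C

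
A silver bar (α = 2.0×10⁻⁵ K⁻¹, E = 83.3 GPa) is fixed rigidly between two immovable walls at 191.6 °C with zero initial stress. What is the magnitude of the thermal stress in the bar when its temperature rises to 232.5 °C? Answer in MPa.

Fully constrained: the free strain ε = αΔT is blocked, so σ = Eε = EαΔT.
|ΔT| = 40.9 K
σ = 83.3×10⁹ × 2.0×10⁻⁵ × 40.9 = 6.81×10⁷ Pa

σ = 68.1 MPa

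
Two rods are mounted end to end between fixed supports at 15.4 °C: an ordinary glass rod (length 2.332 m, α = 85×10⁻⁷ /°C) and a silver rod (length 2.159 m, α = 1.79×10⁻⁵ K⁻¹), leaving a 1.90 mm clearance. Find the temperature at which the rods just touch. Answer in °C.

Gap closes when ΔL₁ + ΔL₂ = 1.90 mm = 1.90×10⁻³ m
(α₁L₁ + α₂L₂)ΔT = g
α₁L₁ + α₂L₂ = 85×10⁻⁷×2.332 + 1.79×10⁻⁵×2.159 = 5.84681×10⁻⁵ m/K
ΔT = 1.90×10⁻³ / 5.84681×10⁻⁵ = 32.496 K
T = 15.4 + 32.496 = 47.896 °C

T = 47.9 °C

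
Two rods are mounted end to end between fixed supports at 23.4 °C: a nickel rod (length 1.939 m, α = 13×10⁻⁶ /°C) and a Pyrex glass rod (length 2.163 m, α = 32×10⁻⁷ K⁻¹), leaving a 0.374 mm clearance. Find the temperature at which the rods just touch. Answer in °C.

T = 35.0 °C

α₁L₁ = 2.5207×10⁻⁵ m/K, α₂L₂ = 6.9216×10⁻⁶ m/K → total 3.21286×10⁻⁵ m/K
ΔT = g/(α₁L₁+α₂L₂) = 3.74×10⁻⁴ / 3.21286×10⁻⁵ = 11.641 K
T = 23.4 + 11.641 = 35.041 °C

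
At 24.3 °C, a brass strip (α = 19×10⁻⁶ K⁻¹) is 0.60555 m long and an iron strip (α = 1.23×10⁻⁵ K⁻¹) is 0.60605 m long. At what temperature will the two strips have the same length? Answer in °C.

L₁(1 + α₁ΔT) = L₂(1 + α₂ΔT) ⇒ ΔT = (L₂ − L₁)/(α₁L₁ − α₂L₂)
L₂ − L₁ = 0.60605 − 0.60555 = 5.00×10⁻⁴ m
α₁L₁ − α₂L₂ = 19×10⁻⁶×0.60555 − 1.23×10⁻⁵×0.60605 = 4.051035×10⁻⁶ m/K
ΔT = 5.00×10⁻⁴ / 4.051035×10⁻⁶ = 123.425 K
T = 24.3 + 123.425 = 147.725 °C

T = 147.7 °C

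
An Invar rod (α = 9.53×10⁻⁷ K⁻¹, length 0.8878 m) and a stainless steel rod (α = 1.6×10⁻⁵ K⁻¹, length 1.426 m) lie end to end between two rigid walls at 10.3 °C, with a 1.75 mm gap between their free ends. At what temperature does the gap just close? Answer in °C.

T = 84.3 °C

Gap closes when ΔL₁ + ΔL₂ = 1.75 mm = 1.75×10⁻³ m
(α₁L₁ + α₂L₂)ΔT = g
α₁L₁ + α₂L₂ = 9.53×10⁻⁷×0.8878 + 1.6×10⁻⁵×1.426 = 2.36620734×10⁻⁵ m/K
ΔT = 1.75×10⁻³ / 2.36620734×10⁻⁵ = 73.958 K
T = 10.3 + 73.958 = 84.258 °C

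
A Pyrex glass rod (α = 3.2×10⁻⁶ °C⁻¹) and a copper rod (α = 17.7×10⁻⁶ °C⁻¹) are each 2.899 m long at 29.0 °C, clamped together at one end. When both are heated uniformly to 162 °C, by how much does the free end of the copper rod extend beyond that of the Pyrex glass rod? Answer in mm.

ΔT = 133.0 K
Pyrex glass: ΔL = 3.2×10⁻⁶ × 2.899 m × 133.0 = 1.2338×10⁻³ m = 1.2338 mm
copper: ΔL = 17.7×10⁻⁶ × 2.899 m × 133.0 = 6.8245×10⁻³ m = 6.8245 mm
difference = 6.8245 − 1.2338 = 5.5907 mm

5.59 mm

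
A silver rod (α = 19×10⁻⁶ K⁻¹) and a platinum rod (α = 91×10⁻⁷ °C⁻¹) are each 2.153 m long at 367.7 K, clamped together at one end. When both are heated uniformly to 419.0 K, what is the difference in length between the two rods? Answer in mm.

1.09 mm

ΔT = 51.3 K
silver: ΔL = 19×10⁻⁶ × 2.153 m × 51.3 = 2.0985×10⁻³ m = 2.0985 mm
platinum: ΔL = 91×10⁻⁷ × 2.153 m × 51.3 = 1.0051×10⁻³ m = 1.0051 mm
difference = 2.0985 − 1.0051 = 1.0934 mm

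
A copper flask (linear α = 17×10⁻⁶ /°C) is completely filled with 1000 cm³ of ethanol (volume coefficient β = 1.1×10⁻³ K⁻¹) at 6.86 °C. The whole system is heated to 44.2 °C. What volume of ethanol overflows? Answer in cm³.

39.2 cm³

The flask also expands: β_container ≈ 3α = 5.1×10⁻⁵ /K
Net overflow = V₀(β_liq − 3α_cont)ΔT
β − 3α = 1.10×10⁻³ − 5.1×10⁻⁵ = 1.049×10⁻³ /K; ΔT = 37.34 K
ΔV = 1000 × 1.049×10⁻³ × 37.34 = 39.2 cm³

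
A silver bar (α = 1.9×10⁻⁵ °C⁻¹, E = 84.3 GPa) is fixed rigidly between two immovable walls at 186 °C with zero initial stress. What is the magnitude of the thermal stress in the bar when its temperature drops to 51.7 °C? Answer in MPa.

Fully constrained: the free strain ε = αΔT is blocked, so σ = Eε = EαΔT.
|ΔT| = 134.3 K
σ = 84.3×10⁹ × 1.9×10⁻⁵ × 134.3 = 2.15×10⁸ Pa

σ = 215 MPa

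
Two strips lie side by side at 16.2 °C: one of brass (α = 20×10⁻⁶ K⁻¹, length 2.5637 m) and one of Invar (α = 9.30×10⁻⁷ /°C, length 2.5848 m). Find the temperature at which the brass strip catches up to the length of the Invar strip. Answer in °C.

Equal length when α₁L₁ΔT − α₂L₂ΔT = L₂ − L₁ = 2.11×10⁻² m
α₁L₁ = 5.1274×10⁻⁵, α₂L₂ = 2.403864×10⁻⁶ → Δ(αL) = 4.8870136×10⁻⁵ m/K
ΔT = 2.11×10⁻² / 4.8870136×10⁻⁵ = 431.757 K, so T = 16.2 + 431.757 = 447.957 °C

T = 448.0 °C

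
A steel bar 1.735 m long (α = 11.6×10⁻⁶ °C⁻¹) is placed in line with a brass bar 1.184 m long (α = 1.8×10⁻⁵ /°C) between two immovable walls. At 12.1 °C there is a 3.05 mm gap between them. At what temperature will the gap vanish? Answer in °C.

α₁L₁ = 2.0126×10⁻⁵ m/K, α₂L₂ = 2.1312×10⁻⁵ m/K → total 4.1438×10⁻⁵ m/K
ΔT = g/(α₁L₁+α₂L₂) = 3.05×10⁻³ / 4.1438×10⁻⁵ = 73.604 K
T = 12.1 + 73.604 = 85.704 °C

T = 85.7 °C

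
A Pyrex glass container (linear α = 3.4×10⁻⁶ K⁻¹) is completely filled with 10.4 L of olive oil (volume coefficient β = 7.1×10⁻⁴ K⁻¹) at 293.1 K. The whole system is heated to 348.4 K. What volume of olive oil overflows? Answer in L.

The container also expands: β_container ≈ 3α = 1.02×10⁻⁵ /K
Net overflow = V₀(β_liq − 3α_cont)ΔT
β − 3α = 7.10×10⁻⁴ − 1.02×10⁻⁵ = 6.998×10⁻⁴ /K; ΔT = 55.3 K
ΔV = 10.4 × 6.998×10⁻⁴ × 55.3 = 0.402 L

0.402 L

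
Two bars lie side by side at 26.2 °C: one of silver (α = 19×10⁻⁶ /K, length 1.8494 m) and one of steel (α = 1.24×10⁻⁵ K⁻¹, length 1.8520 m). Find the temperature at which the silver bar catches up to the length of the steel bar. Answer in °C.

T = 239.8 °C

Equal length when α₁L₁ΔT − α₂L₂ΔT = L₂ − L₁ = 2.60×10⁻³ m
α₁L₁ = 3.51386×10⁻⁵, α₂L₂ = 2.29648×10⁻⁵ → Δ(αL) = 1.21738×10⁻⁵ m/K
ΔT = 2.60×10⁻³ / 1.21738×10⁻⁵ = 213.573 K, so T = 26.2 + 213.573 = 239.773 °C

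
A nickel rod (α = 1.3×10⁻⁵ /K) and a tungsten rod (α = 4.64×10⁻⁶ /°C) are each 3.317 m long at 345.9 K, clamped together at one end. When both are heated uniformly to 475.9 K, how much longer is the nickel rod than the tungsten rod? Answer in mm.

ΔT = 130.0 K
nickel: ΔL = 1.3×10⁻⁵ × 3.317 m × 130.0 = 5.6057×10⁻³ m = 5.6057 mm
tungsten: ΔL = 4.64×10⁻⁶ × 3.317 m × 130.0 = 2.0008×10⁻³ m = 2.0008 mm
difference = 5.6057 − 2.0008 = 3.6049 mm

3.60 mm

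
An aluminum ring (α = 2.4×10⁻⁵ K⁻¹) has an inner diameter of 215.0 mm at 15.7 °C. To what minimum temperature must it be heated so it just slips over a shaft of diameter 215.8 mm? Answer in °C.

T = 171 °C

Required Δd = 215.8 − 215.0 = 0.8 mm
Δd = αd₀ΔT ⇒ ΔT = Δd/(αd₀) = 0.8 / (2.4×10⁻⁵ × 215.0) = 155.04 K
T_min = 15.7 + 155.04 = 170.74 °C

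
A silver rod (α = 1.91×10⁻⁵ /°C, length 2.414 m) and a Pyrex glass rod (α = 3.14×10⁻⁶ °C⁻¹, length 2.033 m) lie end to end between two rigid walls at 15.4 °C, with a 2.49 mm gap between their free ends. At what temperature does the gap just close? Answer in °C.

α₁L₁ = 4.61074×10⁻⁵ m/K, α₂L₂ = 6.38362×10⁻⁶ m/K → total 5.249102×10⁻⁵ m/K
ΔT = g/(α₁L₁+α₂L₂) = 2.49×10⁻³ / 5.249102×10⁻⁵ = 47.437 K
T = 15.4 + 47.437 = 62.837 °C

T = 62.8 °C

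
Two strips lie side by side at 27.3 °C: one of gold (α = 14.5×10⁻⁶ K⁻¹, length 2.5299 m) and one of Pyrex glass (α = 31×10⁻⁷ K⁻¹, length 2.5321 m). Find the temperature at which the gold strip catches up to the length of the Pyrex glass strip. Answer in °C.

T = 103.6 °C

Equal length when α₁L₁ΔT − α₂L₂ΔT = L₂ − L₁ = 2.20×10⁻³ m
α₁L₁ = 3.668355×10⁻⁵, α₂L₂ = 7.84951×10⁻⁶ → Δ(αL) = 2.883404×10⁻⁵ m/K
ΔT = 2.20×10⁻³ / 2.883404×10⁻⁵ = 76.299 K, so T = 27.3 + 76.299 = 103.599 °C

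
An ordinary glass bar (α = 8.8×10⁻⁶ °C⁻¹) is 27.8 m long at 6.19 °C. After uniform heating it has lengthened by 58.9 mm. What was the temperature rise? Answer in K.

ΔT = 241 K

ΔL = αL₀ΔT ⇒ ΔT = ΔL / (αL₀)
ΔT = 58.9×10⁻³ m / (8.8×10⁻⁶ × 27.8 m) = 240.76 K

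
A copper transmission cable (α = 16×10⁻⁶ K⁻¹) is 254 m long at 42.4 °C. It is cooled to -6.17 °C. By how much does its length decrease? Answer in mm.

ΔL = 197 mm

|ΔT| = |-6.17 − 42.4| = 48.57 K
ΔL = αL₀ΔT = (16×10⁻⁶)(254)(48.57) = 1.97×10⁻¹ m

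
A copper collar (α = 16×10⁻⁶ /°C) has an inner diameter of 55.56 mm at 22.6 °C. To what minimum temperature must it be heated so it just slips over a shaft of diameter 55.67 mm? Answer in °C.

Required Δd = 55.67 − 55.56 = 0.11 mm
Δd = αd₀ΔT ⇒ ΔT = Δd/(αd₀) = 0.11 / (16×10⁻⁶ × 55.56) = 123.74 K
T_min = 22.6 + 123.74 = 146.34 °C

T = 146 °C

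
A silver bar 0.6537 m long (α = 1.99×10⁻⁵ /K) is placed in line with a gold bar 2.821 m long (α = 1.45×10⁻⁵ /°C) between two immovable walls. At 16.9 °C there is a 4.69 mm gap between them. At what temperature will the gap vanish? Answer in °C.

T = 104 °C

α₁L₁ = 1.300863×10⁻⁵ m/K, α₂L₂ = 4.09045×10⁻⁵ m/K → total 5.391313×10⁻⁵ m/K
ΔT = g/(α₁L₁+α₂L₂) = 4.69×10⁻³ / 5.391313×10⁻⁵ = 86.99 K
T = 16.9 + 86.99 = 103.89 °C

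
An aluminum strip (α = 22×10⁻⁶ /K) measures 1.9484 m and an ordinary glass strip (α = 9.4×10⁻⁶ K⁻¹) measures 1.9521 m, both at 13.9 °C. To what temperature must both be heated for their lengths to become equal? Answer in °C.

Equal length when α₁L₁ΔT − α₂L₂ΔT = L₂ − L₁ = 3.70×10⁻³ m
α₁L₁ = 4.28648×10⁻⁵, α₂L₂ = 1.834974×10⁻⁵ → Δ(αL) = 2.451506×10⁻⁵ m/K
ΔT = 3.70×10⁻³ / 2.451506×10⁻⁵ = 150.928 K, so T = 13.9 + 150.928 = 164.828 °C

T = 164.8 °C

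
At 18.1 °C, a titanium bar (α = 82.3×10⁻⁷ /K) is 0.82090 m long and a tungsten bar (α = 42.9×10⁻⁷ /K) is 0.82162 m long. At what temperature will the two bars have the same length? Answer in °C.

T = 240.9 °C

L₁(1 + α₁ΔT) = L₂(1 + α₂ΔT) ⇒ ΔT = (L₂ − L₁)/(α₁L₁ − α₂L₂)
L₂ − L₁ = 0.82162 − 0.82090 = 7.20×10⁻⁴ m
α₁L₁ − α₂L₂ = 82.3×10⁻⁷×0.82090 − 42.9×10⁻⁷×0.82162 = 3.2312572×10⁻⁶ m/K
ΔT = 7.20×10⁻⁴ / 3.2312572×10⁻⁶ = 222.823 K
T = 18.1 + 222.823 = 240.923 °C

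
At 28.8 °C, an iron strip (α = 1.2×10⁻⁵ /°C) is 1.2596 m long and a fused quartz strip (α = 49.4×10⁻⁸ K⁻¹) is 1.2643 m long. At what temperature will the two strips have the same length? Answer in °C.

T = 353.1 °C

Equal length when α₁L₁ΔT − α₂L₂ΔT = L₂ − L₁ = 4.70×10⁻³ m
α₁L₁ = 1.51152×10⁻⁵, α₂L₂ = 6.245642×10⁻⁷ → Δ(αL) = 1.44906358×10⁻⁵ m/K
ΔT = 4.70×10⁻³ / 1.44906358×10⁻⁵ = 324.347 K, so T = 28.8 + 324.347 = 353.147 °C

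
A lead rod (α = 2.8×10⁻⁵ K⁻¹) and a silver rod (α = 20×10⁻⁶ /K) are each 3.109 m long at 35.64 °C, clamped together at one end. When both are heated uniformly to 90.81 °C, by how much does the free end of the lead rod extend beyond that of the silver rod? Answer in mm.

ΔT = 55.17 K
lead: ΔL = 2.8×10⁻⁵ × 3.109 m × 55.17 = 4.8027×10⁻³ m = 4.8027 mm
silver: ΔL = 20×10⁻⁶ × 3.109 m × 55.17 = 3.4305×10⁻³ m = 3.4305 mm
difference = 4.8027 − 3.4305 = 1.3722 mm

1.37 mm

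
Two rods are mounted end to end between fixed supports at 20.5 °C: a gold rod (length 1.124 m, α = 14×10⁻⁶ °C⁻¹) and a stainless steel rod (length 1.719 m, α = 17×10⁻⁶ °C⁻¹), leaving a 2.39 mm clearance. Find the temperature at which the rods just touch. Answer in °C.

Gap closes when ΔL₁ + ΔL₂ = 2.39 mm = 2.39×10⁻³ m
(α₁L₁ + α₂L₂)ΔT = g
α₁L₁ + α₂L₂ = 14×10⁻⁶×1.124 + 17×10⁻⁶×1.719 = 4.4959×10⁻⁵ m/K
ΔT = 2.39×10⁻³ / 4.4959×10⁻⁵ = 53.160 K
T = 20.5 + 53.160 = 73.660 °C

T = 73.7 °C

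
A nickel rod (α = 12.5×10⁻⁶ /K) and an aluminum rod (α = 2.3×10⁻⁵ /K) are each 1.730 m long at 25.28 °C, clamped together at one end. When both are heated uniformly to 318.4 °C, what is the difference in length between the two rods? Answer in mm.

ΔT = 293.12 K
nickel: ΔL = 12.5×10⁻⁶ × 1.730 m × 293.12 = 6.3387×10⁻³ m = 6.3387 mm
aluminum: ΔL = 2.3×10⁻⁵ × 1.730 m × 293.12 = 1.1663×10⁻² m = 11.663 mm
difference = 11.663 − 6.3387 = 5.3243 mm

5.32 mm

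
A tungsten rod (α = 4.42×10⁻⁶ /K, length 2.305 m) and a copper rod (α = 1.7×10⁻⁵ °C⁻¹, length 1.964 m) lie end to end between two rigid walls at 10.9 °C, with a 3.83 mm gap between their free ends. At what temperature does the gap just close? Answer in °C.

T = 98.8 °C

α₁L₁ = 1.01881×10⁻⁵ m/K, α₂L₂ = 3.3388×10⁻⁵ m/K → total 4.35761×10⁻⁵ m/K
ΔT = g/(α₁L₁+α₂L₂) = 3.83×10⁻³ / 4.35761×10⁻⁵ = 87.892 K
T = 10.9 + 87.892 = 98.792 °C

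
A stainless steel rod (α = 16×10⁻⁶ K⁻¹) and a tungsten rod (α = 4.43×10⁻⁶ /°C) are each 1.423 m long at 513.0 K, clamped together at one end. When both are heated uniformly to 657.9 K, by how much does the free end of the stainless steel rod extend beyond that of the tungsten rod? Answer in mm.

2.39 mm

ΔT = 144.9 K
stainless steel: ΔL = 16×10⁻⁶ × 1.423 m × 144.9 = 3.2991×10⁻³ m = 3.2991 mm
tungsten: ΔL = 4.43×10⁻⁶ × 1.423 m × 144.9 = 9.1343×10⁻⁴ m = 0.91343 mm
difference = 3.2991 − 0.91343 = 2.38567 mm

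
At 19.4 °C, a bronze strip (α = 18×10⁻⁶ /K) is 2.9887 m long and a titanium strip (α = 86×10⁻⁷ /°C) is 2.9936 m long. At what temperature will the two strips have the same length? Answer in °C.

T = 194.1 °C

Equal length when α₁L₁ΔT − α₂L₂ΔT = L₂ − L₁ = 4.90×10⁻³ m
α₁L₁ = 5.37966×10⁻⁵, α₂L₂ = 2.574496×10⁻⁵ → Δ(αL) = 2.805164×10⁻⁵ m/K
ΔT = 4.90×10⁻³ / 2.805164×10⁻⁵ = 174.678 K, so T = 19.4 + 174.678 = 194.078 °C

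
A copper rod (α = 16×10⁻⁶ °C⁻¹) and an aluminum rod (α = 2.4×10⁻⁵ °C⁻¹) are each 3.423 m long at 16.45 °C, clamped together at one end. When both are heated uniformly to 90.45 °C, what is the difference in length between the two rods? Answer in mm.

2.03 mm

ΔT = 74.00 K
copper: ΔL = 16×10⁻⁶ × 3.423 m × 74.00 = 4.0528×10⁻³ m = 4.0528 mm
aluminum: ΔL = 2.4×10⁻⁵ × 3.423 m × 74.00 = 6.0792×10⁻³ m = 6.0792 mm
difference = 6.0792 − 4.0528 = 2.0264 mm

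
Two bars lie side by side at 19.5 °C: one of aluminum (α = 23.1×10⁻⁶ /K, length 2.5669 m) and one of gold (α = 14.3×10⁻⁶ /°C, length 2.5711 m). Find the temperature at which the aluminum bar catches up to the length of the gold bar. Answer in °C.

Equal length when α₁L₁ΔT − α₂L₂ΔT = L₂ − L₁ = 4.20×10⁻³ m
α₁L₁ = 5.929539×10⁻⁵, α₂L₂ = 3.676673×10⁻⁵ → Δ(αL) = 2.252866×10⁻⁵ m/K
ΔT = 4.20×10⁻³ / 2.252866×10⁻⁵ = 186.429 K, so T = 19.5 + 186.429 = 205.929 °C

T = 205.9 °C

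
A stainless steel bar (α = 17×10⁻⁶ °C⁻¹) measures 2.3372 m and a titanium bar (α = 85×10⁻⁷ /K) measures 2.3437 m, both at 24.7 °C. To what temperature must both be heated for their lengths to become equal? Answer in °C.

T = 352.8 °C

Equal length when α₁L₁ΔT − α₂L₂ΔT = L₂ − L₁ = 6.50×10⁻³ m
α₁L₁ = 3.97324×10⁻⁵, α₂L₂ = 1.992145×10⁻⁵ → Δ(αL) = 1.981095×10⁻⁵ m/K
ΔT = 6.50×10⁻³ / 1.981095×10⁻⁵ = 328.101 K, so T = 24.7 + 328.101 = 352.801 °C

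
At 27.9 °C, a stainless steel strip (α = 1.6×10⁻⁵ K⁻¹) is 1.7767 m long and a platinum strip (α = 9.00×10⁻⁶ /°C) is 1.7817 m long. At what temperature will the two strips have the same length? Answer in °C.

Equal length when α₁L₁ΔT − α₂L₂ΔT = L₂ − L₁ = 5.00×10⁻³ m
α₁L₁ = 2.84272×10⁻⁵, α₂L₂ = 1.60353×10⁻⁵ → Δ(αL) = 1.23919×10⁻⁵ m/K
ΔT = 5.00×10⁻³ / 1.23919×10⁻⁵ = 403.489 K, so T = 27.9 + 403.489 = 431.389 °C

T = 431.4 °C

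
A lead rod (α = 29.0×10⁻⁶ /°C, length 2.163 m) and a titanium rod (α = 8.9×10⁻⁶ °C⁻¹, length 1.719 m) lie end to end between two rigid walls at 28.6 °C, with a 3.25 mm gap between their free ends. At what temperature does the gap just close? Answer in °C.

T = 70.3 °C

α₁L₁ = 6.2727×10⁻⁵ m/K, α₂L₂ = 1.52991×10⁻⁵ m/K → total 7.80261×10⁻⁵ m/K
ΔT = g/(α₁L₁+α₂L₂) = 3.25×10⁻³ / 7.80261×10⁻⁵ = 41.653 K
T = 28.6 + 41.653 = 70.253 °C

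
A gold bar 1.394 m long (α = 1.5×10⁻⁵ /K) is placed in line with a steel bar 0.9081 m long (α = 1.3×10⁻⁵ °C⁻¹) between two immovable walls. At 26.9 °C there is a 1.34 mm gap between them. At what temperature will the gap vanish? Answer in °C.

T = 67.9 °C

α₁L₁ = 2.091×10⁻⁵ m/K, α₂L₂ = 1.18053×10⁻⁵ m/K → total 3.27153×10⁻⁵ m/K
ΔT = g/(α₁L₁+α₂L₂) = 1.34×10⁻³ / 3.27153×10⁻⁵ = 40.959 K
T = 26.9 + 40.959 = 67.859 °C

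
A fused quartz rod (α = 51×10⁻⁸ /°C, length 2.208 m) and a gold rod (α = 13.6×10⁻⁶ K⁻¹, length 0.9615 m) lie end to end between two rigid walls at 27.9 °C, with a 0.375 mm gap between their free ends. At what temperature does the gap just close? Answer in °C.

T = 54.3 °C

α₁L₁ = 1.12608×10⁻⁶ m/K, α₂L₂ = 1.30764×10⁻⁵ m/K → total 1.420248×10⁻⁵ m/K
ΔT = g/(α₁L₁+α₂L₂) = 3.75×10⁻⁴ / 1.420248×10⁻⁵ = 26.404 K
T = 27.9 + 26.404 = 54.304 °C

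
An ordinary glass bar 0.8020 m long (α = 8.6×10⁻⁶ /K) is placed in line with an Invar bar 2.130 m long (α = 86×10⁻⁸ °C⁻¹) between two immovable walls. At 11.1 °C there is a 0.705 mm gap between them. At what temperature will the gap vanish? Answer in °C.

Gap closes when ΔL₁ + ΔL₂ = 0.705 mm = 7.05×10⁻⁴ m
(α₁L₁ + α₂L₂)ΔT = g
α₁L₁ + α₂L₂ = 8.6×10⁻⁶×0.8020 + 86×10⁻⁸×2.130 = 8.729×10⁻⁶ m/K
ΔT = 7.05×10⁻⁴ / 8.729×10⁻⁶ = 80.765 K
T = 11.1 + 80.765 = 91.865 °C

T = 91.9 °C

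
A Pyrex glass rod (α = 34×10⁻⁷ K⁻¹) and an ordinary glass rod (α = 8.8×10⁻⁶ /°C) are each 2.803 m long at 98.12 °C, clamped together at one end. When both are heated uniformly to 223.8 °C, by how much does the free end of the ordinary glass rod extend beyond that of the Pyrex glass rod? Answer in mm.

ΔT = 125.68 K
Pyrex glass: ΔL = 34×10⁻⁷ × 2.803 m × 125.68 = 1.1978×10⁻³ m = 1.1978 mm
ordinary glass: ΔL = 8.8×10⁻⁶ × 2.803 m × 125.68 = 3.1001×10⁻³ m = 3.1001 mm
difference = 3.1001 − 1.1978 = 1.9023 mm

1.90 mm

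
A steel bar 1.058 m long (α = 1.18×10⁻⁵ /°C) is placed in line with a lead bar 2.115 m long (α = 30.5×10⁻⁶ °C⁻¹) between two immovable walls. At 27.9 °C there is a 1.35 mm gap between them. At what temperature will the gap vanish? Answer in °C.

α₁L₁ = 1.24844×10⁻⁵ m/K, α₂L₂ = 6.45075×10⁻⁵ m/K → total 7.69919×10⁻⁵ m/K
ΔT = g/(α₁L₁+α₂L₂) = 1.35×10⁻³ / 7.69919×10⁻⁵ = 17.534 K
T = 27.9 + 17.534 = 45.434 °C

T = 45.4 °C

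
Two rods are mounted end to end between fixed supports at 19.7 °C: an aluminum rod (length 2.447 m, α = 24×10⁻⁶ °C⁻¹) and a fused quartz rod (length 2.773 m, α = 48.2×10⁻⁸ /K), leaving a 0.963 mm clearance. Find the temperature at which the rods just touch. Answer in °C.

α₁L₁ = 5.8728×10⁻⁵ m/K, α₂L₂ = 1.336586×10⁻⁶ m/K → total 6.0064586×10⁻⁵ m/K
ΔT = g/(α₁L₁+α₂L₂) = 9.63×10⁻⁴ / 6.0064586×10⁻⁵ = 16.033 K
T = 19.7 + 16.033 = 35.733 °C

T = 35.7 °C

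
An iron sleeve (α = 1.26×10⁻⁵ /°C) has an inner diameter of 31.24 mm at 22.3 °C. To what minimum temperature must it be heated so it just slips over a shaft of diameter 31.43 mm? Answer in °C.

Required Δd = 31.43 − 31.24 = 0.19 mm
Δd = αd₀ΔT ⇒ ΔT = Δd/(αd₀) = 0.19 / (1.26×10⁻⁵ × 31.24) = 482.69 K
T_min = 22.3 + 482.69 = 504.99 °C

T = 505 °C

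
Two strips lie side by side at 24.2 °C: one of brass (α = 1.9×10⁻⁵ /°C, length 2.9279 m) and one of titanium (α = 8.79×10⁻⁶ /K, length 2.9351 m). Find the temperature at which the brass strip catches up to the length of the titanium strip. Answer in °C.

T = 265.6 °C

L₁(1 + α₁ΔT) = L₂(1 + α₂ΔT) ⇒ ΔT = (L₂ − L₁)/(α₁L₁ − α₂L₂)
L₂ − L₁ = 2.9351 − 2.9279 = 7.20×10⁻³ m
α₁L₁ − α₂L₂ = 1.9×10⁻⁵×2.9279 − 8.79×10⁻⁶×2.9351 = 2.9830571×10⁻⁵ m/K
ΔT = 7.20×10⁻³ / 2.9830571×10⁻⁵ = 241.363 K
T = 24.2 + 241.363 = 265.563 °C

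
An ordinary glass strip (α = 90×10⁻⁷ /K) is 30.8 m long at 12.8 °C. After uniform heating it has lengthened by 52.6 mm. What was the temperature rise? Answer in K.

ΔL = αL₀ΔT ⇒ ΔT = ΔL / (αL₀)
ΔT = 52.6×10⁻³ m / (90×10⁻⁷ × 30.8 m) = 189.75 K

ΔT = 190 K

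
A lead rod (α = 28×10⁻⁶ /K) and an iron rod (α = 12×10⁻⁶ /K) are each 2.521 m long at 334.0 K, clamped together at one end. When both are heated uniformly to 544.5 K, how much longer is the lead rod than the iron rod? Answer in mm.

ΔT = 210.5 K
lead: ΔL = 28×10⁻⁶ × 2.521 m × 210.5 = 1.4859×10⁻² m = 14.859 mm
iron: ΔL = 12×10⁻⁶ × 2.521 m × 210.5 = 6.3680×10⁻³ m = 6.3680 mm
difference = 14.859 − 6.3680 = 8.491 mm

8.49 mm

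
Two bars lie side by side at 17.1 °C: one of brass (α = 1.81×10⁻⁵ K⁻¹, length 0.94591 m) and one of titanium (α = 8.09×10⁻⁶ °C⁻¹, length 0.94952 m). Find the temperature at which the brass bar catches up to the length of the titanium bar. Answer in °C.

T = 399.5 °C

L₁(1 + α₁ΔT) = L₂(1 + α₂ΔT) ⇒ ΔT = (L₂ − L₁)/(α₁L₁ − α₂L₂)
L₂ − L₁ = 0.94952 − 0.94591 = 3.61×10⁻³ m
α₁L₁ − α₂L₂ = 1.81×10⁻⁵×0.94591 − 8.09×10⁻⁶×0.94952 = 9.4393542×10⁻⁶ m/K
ΔT = 3.61×10⁻³ / 9.4393542×10⁻⁶ = 382.441 K
T = 17.1 + 382.441 = 399.541 °C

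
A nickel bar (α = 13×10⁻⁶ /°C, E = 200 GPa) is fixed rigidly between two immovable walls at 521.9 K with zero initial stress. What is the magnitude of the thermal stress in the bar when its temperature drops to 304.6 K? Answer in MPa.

σ = 565 MPa

Fully constrained: the free strain ε = αΔT is blocked, so σ = Eε = EαΔT.
|ΔT| = 217.3 K
σ = 200×10⁹ × 13×10⁻⁶ × 217.3 = 5.65×10⁸ Pa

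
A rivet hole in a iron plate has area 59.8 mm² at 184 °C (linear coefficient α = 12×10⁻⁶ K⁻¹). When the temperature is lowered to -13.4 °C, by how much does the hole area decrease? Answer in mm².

ΔA = 0.283 mm²

Area coefficient ≈ 2α; |ΔT| = 197.4 K
ΔA = 2αA₀ΔT = 2(12×10⁻⁶)(59.8)(197.4) = 0.283 mm²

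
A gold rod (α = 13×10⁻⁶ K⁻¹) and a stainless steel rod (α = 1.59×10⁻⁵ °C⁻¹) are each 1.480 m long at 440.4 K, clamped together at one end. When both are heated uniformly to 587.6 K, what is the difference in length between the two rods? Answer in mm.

ΔT = 147.2 K
gold: ΔL = 13×10⁻⁶ × 1.480 m × 147.2 = 2.8321×10⁻³ m = 2.8321 mm
stainless steel: ΔL = 1.59×10⁻⁵ × 1.480 m × 147.2 = 3.4639×10⁻³ m = 3.4639 mm
difference = 3.4639 − 2.8321 = 0.6318 mm

0.632 mm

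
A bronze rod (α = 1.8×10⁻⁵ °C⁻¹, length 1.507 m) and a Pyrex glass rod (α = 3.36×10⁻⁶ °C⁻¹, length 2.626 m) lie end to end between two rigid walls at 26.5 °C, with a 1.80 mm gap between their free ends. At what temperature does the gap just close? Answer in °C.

Gap closes when ΔL₁ + ΔL₂ = 1.80 mm = 1.80×10⁻³ m
(α₁L₁ + α₂L₂)ΔT = g
α₁L₁ + α₂L₂ = 1.8×10⁻⁵×1.507 + 3.36×10⁻⁶×2.626 = 3.594936×10⁻⁵ m/K
ΔT = 1.80×10⁻³ / 3.594936×10⁻⁵ = 50.070 K
T = 26.5 + 50.070 = 76.570 °C

T = 76.6 °C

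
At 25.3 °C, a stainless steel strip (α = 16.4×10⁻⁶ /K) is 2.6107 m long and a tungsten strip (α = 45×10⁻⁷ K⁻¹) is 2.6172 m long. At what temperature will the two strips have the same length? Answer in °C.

T = 234.7 °C

L₁(1 + α₁ΔT) = L₂(1 + α₂ΔT) ⇒ ΔT = (L₂ − L₁)/(α₁L₁ − α₂L₂)
L₂ − L₁ = 2.6172 − 2.6107 = 6.50×10⁻³ m
α₁L₁ − α₂L₂ = 16.4×10⁻⁶×2.6107 − 45×10⁻⁷×2.6172 = 3.103808×10⁻⁵ m/K
ΔT = 6.50×10⁻³ / 3.103808×10⁻⁵ = 209.420 K
T = 25.3 + 209.420 = 234.720 °C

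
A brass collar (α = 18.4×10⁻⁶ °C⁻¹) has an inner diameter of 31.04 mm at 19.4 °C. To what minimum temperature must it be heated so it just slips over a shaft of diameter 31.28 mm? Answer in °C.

T = 440 °C

Required Δd = 31.28 − 31.04 = 0.24 mm
Δd = αd₀ΔT ⇒ ΔT = Δd/(αd₀) = 0.24 / (18.4×10⁻⁶ × 31.04) = 420.22 K
T_min = 19.4 + 420.22 = 439.62 °C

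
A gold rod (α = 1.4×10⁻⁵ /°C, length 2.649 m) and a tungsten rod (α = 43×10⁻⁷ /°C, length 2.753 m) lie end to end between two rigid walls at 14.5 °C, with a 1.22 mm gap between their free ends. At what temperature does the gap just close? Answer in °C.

α₁L₁ = 3.7086×10⁻⁵ m/K, α₂L₂ = 1.18379×10⁻⁵ m/K → total 4.89239×10⁻⁵ m/K
ΔT = g/(α₁L₁+α₂L₂) = 1.22×10⁻³ / 4.89239×10⁻⁵ = 24.937 K
T = 14.5 + 24.937 = 39.437 °C

T = 39.4 °C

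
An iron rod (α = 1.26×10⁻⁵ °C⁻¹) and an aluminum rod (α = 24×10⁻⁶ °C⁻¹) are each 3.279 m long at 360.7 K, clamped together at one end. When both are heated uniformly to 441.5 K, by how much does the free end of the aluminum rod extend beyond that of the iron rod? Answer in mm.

ΔT = 80.8 K
iron: ΔL = 1.26×10⁻⁵ × 3.279 m × 80.8 = 3.3383×10⁻³ m = 3.3383 mm
aluminum: ΔL = 24×10⁻⁶ × 3.279 m × 80.8 = 6.3586×10⁻³ m = 6.3586 mm
difference = 6.3586 − 3.3383 = 3.0203 mm

3.02 mm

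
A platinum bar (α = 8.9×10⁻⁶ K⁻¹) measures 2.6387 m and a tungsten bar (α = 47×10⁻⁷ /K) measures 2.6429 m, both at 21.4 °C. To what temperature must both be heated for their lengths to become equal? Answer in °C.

Equal length when α₁L₁ΔT − α₂L₂ΔT = L₂ − L₁ = 4.20×10⁻³ m
α₁L₁ = 2.348443×10⁻⁵, α₂L₂ = 1.242163×10⁻⁵ → Δ(αL) = 1.10628×10⁻⁵ m/K
ΔT = 4.20×10⁻³ / 1.10628×10⁻⁵ = 379.651 K, so T = 21.4 + 379.651 = 401.051 °C

T = 401.1 °C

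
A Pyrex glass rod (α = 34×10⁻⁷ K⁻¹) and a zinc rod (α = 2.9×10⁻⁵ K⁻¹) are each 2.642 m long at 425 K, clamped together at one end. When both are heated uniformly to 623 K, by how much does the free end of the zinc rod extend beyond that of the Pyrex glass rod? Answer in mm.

13.4 mm

ΔT = 198 K
Pyrex glass: ΔL = 34×10⁻⁷ × 2.642 m × 198 = 1.7786×10⁻³ m = 1.7786 mm
zinc: ΔL = 2.9×10⁻⁵ × 2.642 m × 198 = 1.5170×10⁻² m = 15.170 mm
difference = 15.170 − 1.7786 = 13.3914 mm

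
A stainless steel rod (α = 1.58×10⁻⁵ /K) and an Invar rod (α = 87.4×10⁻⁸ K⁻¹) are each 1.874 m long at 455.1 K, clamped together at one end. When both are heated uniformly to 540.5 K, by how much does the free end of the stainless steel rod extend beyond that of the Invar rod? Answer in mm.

ΔT = 85.4 K
stainless steel: ΔL = 1.58×10⁻⁵ × 1.874 m × 85.4 = 2.5286×10⁻³ m = 2.5286 mm
Invar: ΔL = 87.4×10⁻⁸ × 1.874 m × 85.4 = 1.3987×10⁻⁴ m = 0.13987 mm
difference = 2.5286 − 0.13987 = 2.38873 mm

2.39 mm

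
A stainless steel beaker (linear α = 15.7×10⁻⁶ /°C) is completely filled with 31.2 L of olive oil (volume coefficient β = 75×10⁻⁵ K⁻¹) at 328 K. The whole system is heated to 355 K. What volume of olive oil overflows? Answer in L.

0.592 L

The beaker also expands: β_container ≈ 3α = 4.71×10⁻⁵ /K
Net overflow = V₀(β_liq − 3α_cont)ΔT
β − 3α = 7.50×10⁻⁴ − 4.71×10⁻⁵ = 7.029×10⁻⁴ /K; ΔT = 27 K
ΔV = 31.2 × 7.029×10⁻⁴ × 27 = 0.592 L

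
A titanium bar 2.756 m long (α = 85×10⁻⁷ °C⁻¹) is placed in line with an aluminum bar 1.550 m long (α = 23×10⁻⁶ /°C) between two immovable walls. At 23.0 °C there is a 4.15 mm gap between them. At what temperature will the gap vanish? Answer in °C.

T = 93.2 °C

Gap closes when ΔL₁ + ΔL₂ = 4.15 mm = 4.15×10⁻³ m
(α₁L₁ + α₂L₂)ΔT = g
α₁L₁ + α₂L₂ = 85×10⁻⁷×2.756 + 23×10⁻⁶×1.550 = 5.9076×10⁻⁵ m/K
ΔT = 4.15×10⁻³ / 5.9076×10⁻⁵ = 70.248 K
T = 23.0 + 70.248 = 93.248 °C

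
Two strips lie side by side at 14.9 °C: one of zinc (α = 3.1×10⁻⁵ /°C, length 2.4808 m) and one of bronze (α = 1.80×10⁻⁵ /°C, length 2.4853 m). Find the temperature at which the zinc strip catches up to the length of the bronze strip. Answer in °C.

T = 154.8 °C

Equal length when α₁L₁ΔT − α₂L₂ΔT = L₂ − L₁ = 4.50×10⁻³ m
α₁L₁ = 7.69048×10⁻⁵, α₂L₂ = 4.47354×10⁻⁵ → Δ(αL) = 3.21694×10⁻⁵ m/K
ΔT = 4.50×10⁻³ / 3.21694×10⁻⁵ = 139.884 K, so T = 14.9 + 139.884 = 154.784 °C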